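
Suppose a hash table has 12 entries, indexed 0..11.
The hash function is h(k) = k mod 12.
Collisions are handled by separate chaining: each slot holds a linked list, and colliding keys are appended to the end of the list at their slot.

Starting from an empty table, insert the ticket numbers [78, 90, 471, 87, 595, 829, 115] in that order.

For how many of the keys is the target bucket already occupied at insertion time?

3

Insert 78: h=6, bucket 6 empty -> new chain.
Insert 90: h=6, bucket 6 nonempty -> append to chain.
Insert 471: h=3, bucket 3 empty -> new chain.
Insert 87: h=3, bucket 3 nonempty -> append to chain.
Insert 595: h=7, bucket 7 empty -> new chain.
Insert 829: h=1, bucket 1 empty -> new chain.
Insert 115: h=7, bucket 7 nonempty -> append to chain.
Final buckets:
0: _
1: 829
2: _
3: 471 -> 87
4: _
5: _
6: 78 -> 90
7: 595 -> 115
8: _
9: _
10: _
11: _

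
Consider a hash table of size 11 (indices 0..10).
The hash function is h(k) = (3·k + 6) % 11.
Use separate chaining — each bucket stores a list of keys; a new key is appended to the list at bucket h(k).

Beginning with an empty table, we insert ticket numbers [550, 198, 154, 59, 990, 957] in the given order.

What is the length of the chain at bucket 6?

550 → bucket 6
198 → bucket 6 (collision)
154 → bucket 6 (collision)
59 → bucket 7
990 → bucket 6 (collision)
957 → bucket 6 (collision)
Final buckets:
0: -
1: -
2: -
3: -
4: -
5: -
6: 550 -> 198 -> 154 -> 990 -> 957
7: 59
8: -
9: -
10: -

5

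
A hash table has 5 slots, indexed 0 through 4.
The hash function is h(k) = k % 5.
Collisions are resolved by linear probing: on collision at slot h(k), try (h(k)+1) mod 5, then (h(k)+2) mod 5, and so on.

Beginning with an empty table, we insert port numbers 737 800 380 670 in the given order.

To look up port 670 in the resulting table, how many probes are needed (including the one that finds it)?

737: h=2 → slot 2
800: h=0 → slot 0
380: h=0, probe 0,1 → slot 1
670: h=0, probe 0,1,2,3 → slot 3
Table: [800, 380, 737, 670, —]
Lookup 670: h=0, probe 0,1,2,3 → found at 3.

4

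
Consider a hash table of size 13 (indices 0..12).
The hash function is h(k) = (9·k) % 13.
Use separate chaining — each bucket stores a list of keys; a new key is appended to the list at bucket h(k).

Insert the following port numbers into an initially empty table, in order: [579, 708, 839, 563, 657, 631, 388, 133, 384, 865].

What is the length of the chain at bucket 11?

6

579 → bucket 11
708 → bucket 2
839 → bucket 11 (collision)
563 → bucket 10
657 → bucket 11 (collision)
631 → bucket 11 (collision)
388 → bucket 8
133 → bucket 1
384 → bucket 11 (collision)
865 → bucket 11 (collision)
Final buckets:
0: .
1: 133
2: 708
3: .
4: .
5: .
6: .
7: .
8: 388
9: .
10: 563
11: 579 -> 839 -> 657 -> 631 -> 384 -> 865
12: .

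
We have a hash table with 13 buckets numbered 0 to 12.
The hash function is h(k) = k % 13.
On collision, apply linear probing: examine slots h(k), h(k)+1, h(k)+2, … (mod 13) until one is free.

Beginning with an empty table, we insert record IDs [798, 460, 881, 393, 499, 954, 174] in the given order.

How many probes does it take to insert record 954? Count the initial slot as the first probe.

Insert 798: h=5, slot 5 empty → index 5.
Insert 460: h=5, slot 5 occupied → index 6.
Insert 881: h=10, slot 10 empty → index 10.
Insert 393: h=3, slot 3 empty → index 3.
Insert 499: h=5, slots 5,6 occupied → index 7.
Insert 954: h=5, slots 5,6,7 occupied → index 8.
Insert 174: h=5, slots 5,6,7,8 occupied → index 9.
Table: [_, _, _, 393, _, 798, 460, 499, 954, 174, 881, _, _]

4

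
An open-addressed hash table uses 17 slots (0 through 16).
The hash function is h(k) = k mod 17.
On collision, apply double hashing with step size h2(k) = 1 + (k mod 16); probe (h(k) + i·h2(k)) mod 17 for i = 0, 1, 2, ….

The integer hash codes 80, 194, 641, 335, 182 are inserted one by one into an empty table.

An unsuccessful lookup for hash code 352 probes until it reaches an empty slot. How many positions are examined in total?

Insert 80: h=12, slot 12 empty -> index 12.
Insert 194: h=7, slot 7 empty -> index 7.
Insert 641: h=12, h2=2, slot 12 occupied -> index 14.
Insert 335: h=12, h2=16, slot 12 occupied -> index 11.
Insert 182: h=12, h2=7, slot 12 occupied -> index 2.
Table: [∅, ∅, 182, ∅, ∅, ∅, ∅, 194, ∅, ∅, ∅, 335, 80, ∅, 641, ∅, ∅]
Lookup 352: h=12, h2=1, probe 12,13 → slot 13 empty, not found.

2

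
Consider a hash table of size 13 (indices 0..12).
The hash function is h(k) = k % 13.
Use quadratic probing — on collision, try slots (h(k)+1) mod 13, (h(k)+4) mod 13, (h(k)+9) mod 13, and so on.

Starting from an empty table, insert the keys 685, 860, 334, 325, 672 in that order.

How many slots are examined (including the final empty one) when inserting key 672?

4

685 hashes to 9; slot 9 is free -> place at 9.
860 hashes to 2; slot 2 is free -> place at 2.
334 hashes to 9; 9 taken -> place at 10.
325 hashes to 0; slot 0 is free -> place at 0.
672 hashes to 9; 9,10,0 taken -> place at 5.
Table: [325, ∅, 860, ∅, ∅, 672, ∅, ∅, ∅, 685, 334, ∅, ∅]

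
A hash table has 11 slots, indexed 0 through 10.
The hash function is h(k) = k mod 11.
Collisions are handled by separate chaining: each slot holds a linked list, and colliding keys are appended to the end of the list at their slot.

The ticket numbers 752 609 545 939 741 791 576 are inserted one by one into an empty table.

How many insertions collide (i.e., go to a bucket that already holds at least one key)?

Insert 752: h=4, bucket 4 empty → new chain.
Insert 609: h=4, bucket 4 nonempty → append to chain.
Insert 545: h=6, bucket 6 empty → new chain.
Insert 939: h=4, bucket 4 nonempty → append to chain.
Insert 741: h=4, bucket 4 nonempty → append to chain.
Insert 791: h=10, bucket 10 empty → new chain.
Insert 576: h=4, bucket 4 nonempty → append to chain.
Final buckets:
0: ∅
1: ∅
2: ∅
3: ∅
4: 752 -> 609 -> 939 -> 741 -> 576
5: ∅
6: 545
7: ∅
8: ∅
9: ∅
10: 791

4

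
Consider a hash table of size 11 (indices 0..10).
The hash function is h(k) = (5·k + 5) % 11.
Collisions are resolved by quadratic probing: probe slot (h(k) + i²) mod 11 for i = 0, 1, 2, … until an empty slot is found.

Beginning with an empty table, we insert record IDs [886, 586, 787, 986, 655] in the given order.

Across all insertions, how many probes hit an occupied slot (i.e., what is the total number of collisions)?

3

Insert 886: h=2, slot 2 empty → index 2.
Insert 586: h=9, slot 9 empty → index 9.
Insert 787: h=2, slot 2 occupied → index 3.
Insert 986: h=7, slot 7 empty → index 7.
Insert 655: h=2, slots 2,3 occupied → index 6.
Table: [-, -, 886, 787, -, -, 655, 986, -, 586, -]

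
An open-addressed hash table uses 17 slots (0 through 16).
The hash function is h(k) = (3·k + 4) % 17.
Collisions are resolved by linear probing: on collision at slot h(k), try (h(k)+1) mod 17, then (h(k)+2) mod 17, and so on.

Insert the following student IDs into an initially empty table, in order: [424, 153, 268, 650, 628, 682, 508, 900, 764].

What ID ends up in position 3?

900

Insert 424: h=1, slot 1 empty -> index 1.
Insert 153: h=4, slot 4 empty -> index 4.
Insert 268: h=9, slot 9 empty -> index 9.
Insert 650: h=16, slot 16 empty -> index 16.
Insert 628: h=1, slot 1 occupied -> index 2.
Insert 682: h=10, slot 10 empty -> index 10.
Insert 508: h=15, slot 15 empty -> index 15.
Insert 900: h=1, slots 1,2 occupied -> index 3.
Insert 764: h=1, slots 1,2,3,4 occupied -> index 5.
Table: [., 424, 628, 900, 153, 764, ., ., ., 268, 682, ., ., ., ., 508, 650]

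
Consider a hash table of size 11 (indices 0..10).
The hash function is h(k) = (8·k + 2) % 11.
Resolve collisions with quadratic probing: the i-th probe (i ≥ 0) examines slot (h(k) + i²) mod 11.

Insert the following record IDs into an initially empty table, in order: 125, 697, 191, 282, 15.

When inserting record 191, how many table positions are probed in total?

125: h=1 → slot 1
697: h=1, probe 1,2 → slot 2
191: h=1, probe 1,2,5 → slot 5
282: h=3 → slot 3
15: h=1, probe 1,2,5,10 → slot 10
Table: [_, 125, 697, 282, _, 191, _, _, _, _, 15]

3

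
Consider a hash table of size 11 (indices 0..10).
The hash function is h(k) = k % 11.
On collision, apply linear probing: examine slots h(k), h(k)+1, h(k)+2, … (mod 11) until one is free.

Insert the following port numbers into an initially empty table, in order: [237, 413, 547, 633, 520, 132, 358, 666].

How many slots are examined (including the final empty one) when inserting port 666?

Insert 237: h=6, slot 6 empty → index 6.
Insert 413: h=6, slot 6 occupied → index 7.
Insert 547: h=8, slot 8 empty → index 8.
Insert 633: h=6, slots 6,7,8 occupied → index 9.
Insert 520: h=3, slot 3 empty → index 3.
Insert 132: h=0, slot 0 empty → index 0.
Insert 358: h=6, slots 6,7,8,9 occupied → index 10.
Insert 666: h=6, slots 6,7,8,9,10,0 occupied → index 1.
Table: [132, 666, —, 520, —, —, 237, 413, 547, 633, 358]

7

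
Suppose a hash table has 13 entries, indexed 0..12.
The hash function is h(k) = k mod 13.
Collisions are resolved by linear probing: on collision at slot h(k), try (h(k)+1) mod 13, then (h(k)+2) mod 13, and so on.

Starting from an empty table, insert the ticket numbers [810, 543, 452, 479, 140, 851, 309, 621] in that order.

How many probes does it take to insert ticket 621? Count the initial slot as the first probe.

Insert 810: h=4, slot 4 empty -> index 4.
Insert 543: h=10, slot 10 empty -> index 10.
Insert 452: h=10, slot 10 occupied -> index 11.
Insert 479: h=11, slot 11 occupied -> index 12.
Insert 140: h=10, slots 10,11,12 occupied -> index 0.
Insert 851: h=6, slot 6 empty -> index 6.
Insert 309: h=10, slots 10,11,12,0 occupied -> index 1.
Insert 621: h=10, slots 10,11,12,0,1 occupied -> index 2.
Table: [140, 309, 621, -, 810, -, 851, -, -, -, 543, 452, 479]

6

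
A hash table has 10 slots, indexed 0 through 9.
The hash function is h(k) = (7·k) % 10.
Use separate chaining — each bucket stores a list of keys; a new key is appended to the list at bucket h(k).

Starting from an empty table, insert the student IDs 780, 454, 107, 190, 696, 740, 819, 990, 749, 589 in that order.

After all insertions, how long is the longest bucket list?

4

Insert 780: h=0, bucket 0 empty → new chain.
Insert 454: h=8, bucket 8 empty → new chain.
Insert 107: h=9, bucket 9 empty → new chain.
Insert 190: h=0, bucket 0 nonempty → append to chain.
Insert 696: h=2, bucket 2 empty → new chain.
Insert 740: h=0, bucket 0 nonempty → append to chain.
Insert 819: h=3, bucket 3 empty → new chain.
Insert 990: h=0, bucket 0 nonempty → append to chain.
Insert 749: h=3, bucket 3 nonempty → append to chain.
Insert 589: h=3, bucket 3 nonempty → append to chain.
Final buckets:
0: 780 -> 190 -> 740 -> 990
1: _
2: 696
3: 819 -> 749 -> 589
4: _
5: _
6: _
7: _
8: 454
9: 107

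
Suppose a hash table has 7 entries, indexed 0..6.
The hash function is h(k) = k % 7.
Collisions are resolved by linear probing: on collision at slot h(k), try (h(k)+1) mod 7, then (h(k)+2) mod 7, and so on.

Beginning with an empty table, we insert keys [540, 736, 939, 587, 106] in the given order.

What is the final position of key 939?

540: h=1 => slot 1
736: h=1, probe 1,2 => slot 2
939: h=1, probe 1,2,3 => slot 3
587: h=6 => slot 6
106: h=1, probe 1,2,3,4 => slot 4
Table: [—, 540, 736, 939, 106, —, 587]

3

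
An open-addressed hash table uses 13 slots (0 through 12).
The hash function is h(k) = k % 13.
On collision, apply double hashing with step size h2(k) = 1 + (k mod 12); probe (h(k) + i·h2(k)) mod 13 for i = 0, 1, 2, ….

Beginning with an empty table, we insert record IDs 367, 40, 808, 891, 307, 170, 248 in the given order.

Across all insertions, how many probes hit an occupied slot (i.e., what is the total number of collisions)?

2

Insert 367: h=3, slot 3 empty => index 3.
Insert 40: h=1, slot 1 empty => index 1.
Insert 808: h=2, slot 2 empty => index 2.
Insert 891: h=7, slot 7 empty => index 7.
Insert 307: h=8, slot 8 empty => index 8.
Insert 170: h=1, h2=3, slot 1 occupied => index 4.
Insert 248: h=1, h2=9, slot 1 occupied => index 10.
Table: [—, 40, 808, 367, 170, —, —, 891, 307, —, 248, —, —]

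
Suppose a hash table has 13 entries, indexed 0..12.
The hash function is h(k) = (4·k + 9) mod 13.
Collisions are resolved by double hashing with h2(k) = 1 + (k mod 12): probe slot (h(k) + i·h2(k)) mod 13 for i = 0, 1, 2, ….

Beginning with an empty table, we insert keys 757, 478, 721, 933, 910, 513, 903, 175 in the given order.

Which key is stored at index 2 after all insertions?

Insert 757: h=8, slot 8 empty -> index 8.
Insert 478: h=10, slot 10 empty -> index 10.
Insert 721: h=7, slot 7 empty -> index 7.
Insert 933: h=10, h2=10, slots 10,7 occupied -> index 4.
Insert 910: h=9, slot 9 empty -> index 9.
Insert 513: h=7, h2=10, slots 7,4 occupied -> index 1.
Insert 903: h=7, h2=4, slot 7 occupied -> index 11.
Insert 175: h=7, h2=8, slot 7 occupied -> index 2.
Table: [_, 513, 175, _, 933, _, _, 721, 757, 910, 478, 903, _]

175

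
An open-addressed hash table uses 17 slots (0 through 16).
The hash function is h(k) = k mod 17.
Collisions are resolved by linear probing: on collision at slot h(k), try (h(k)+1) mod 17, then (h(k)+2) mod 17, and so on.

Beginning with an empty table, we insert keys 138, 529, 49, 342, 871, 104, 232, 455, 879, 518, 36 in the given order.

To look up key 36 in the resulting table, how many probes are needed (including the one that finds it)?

6

Insert 138: h=2, slot 2 empty → index 2.
Insert 529: h=2, slot 2 occupied → index 3.
Insert 49: h=15, slot 15 empty → index 15.
Insert 342: h=2, slots 2,3 occupied → index 4.
Insert 871: h=4, slot 4 occupied → index 5.
Insert 104: h=2, slots 2,3,4,5 occupied → index 6.
Insert 232: h=11, slot 11 empty → index 11.
Insert 455: h=13, slot 13 empty → index 13.
Insert 879: h=12, slot 12 empty → index 12.
Insert 518: h=8, slot 8 empty → index 8.
Insert 36: h=2, slots 2,3,4,5,6 occupied → index 7.
Table: [., ., 138, 529, 342, 871, 104, 36, 518, ., ., 232, 879, 455, ., 49, .]
Lookup 36: h=2, probe 2,3,4,5,6,7 → found at 7.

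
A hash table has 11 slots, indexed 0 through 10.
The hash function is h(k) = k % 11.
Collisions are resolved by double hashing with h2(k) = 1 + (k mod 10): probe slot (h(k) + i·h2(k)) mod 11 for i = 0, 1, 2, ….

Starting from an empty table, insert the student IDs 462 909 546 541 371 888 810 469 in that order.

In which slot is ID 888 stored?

Insert 462: h=0, slot 0 empty => index 0.
Insert 909: h=7, slot 7 empty => index 7.
Insert 546: h=7, h2=7, slot 7 occupied => index 3.
Insert 541: h=2, slot 2 empty => index 2.
Insert 371: h=8, slot 8 empty => index 8.
Insert 888: h=8, h2=9, slot 8 occupied => index 6.
Insert 810: h=7, h2=1, slots 7,8 occupied => index 9.
Insert 469: h=7, h2=10, slots 7,6 occupied => index 5.
Table: [462, ., 541, 546, ., 469, 888, 909, 371, 810, .]

6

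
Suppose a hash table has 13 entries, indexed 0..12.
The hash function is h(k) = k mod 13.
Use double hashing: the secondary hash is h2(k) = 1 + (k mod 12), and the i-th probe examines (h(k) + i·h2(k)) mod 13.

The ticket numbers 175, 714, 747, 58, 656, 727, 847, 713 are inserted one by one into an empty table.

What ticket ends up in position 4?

58

175 hashes to 6; slot 6 is free → place at 6.
714 hashes to 12; slot 12 is free → place at 12.
747 hashes to 6, h2=4; 6 taken → place at 10.
58 hashes to 6, h2=11; 6 taken → place at 4.
656 hashes to 6, h2=9; 6 taken → place at 2.
727 hashes to 12, h2=8; 12 taken → place at 7.
847 hashes to 2, h2=8; 2,10 taken → place at 5.
713 hashes to 11; slot 11 is free → place at 11.
Table: [., ., 656, ., 58, 847, 175, 727, ., ., 747, 713, 714]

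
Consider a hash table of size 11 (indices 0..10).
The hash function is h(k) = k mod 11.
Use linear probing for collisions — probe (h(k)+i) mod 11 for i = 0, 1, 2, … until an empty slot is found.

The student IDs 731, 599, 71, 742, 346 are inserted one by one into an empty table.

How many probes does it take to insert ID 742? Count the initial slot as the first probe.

731: h=5 → slot 5
599: h=5, probe 5,6 → slot 6
71: h=5, probe 5,6,7 → slot 7
742: h=5, probe 5,6,7,8 → slot 8
346: h=5, probe 5,6,7,8,9 → slot 9
Table: [., ., ., ., ., 731, 599, 71, 742, 346, .]

4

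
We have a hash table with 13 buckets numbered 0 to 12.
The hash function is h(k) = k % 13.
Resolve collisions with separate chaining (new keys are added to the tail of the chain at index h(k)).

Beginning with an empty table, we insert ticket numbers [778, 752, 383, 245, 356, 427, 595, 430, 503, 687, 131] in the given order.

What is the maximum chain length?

5

Insert 778: h=11, bucket 11 empty → new chain.
Insert 752: h=11, bucket 11 nonempty → append to chain.
Insert 383: h=6, bucket 6 empty → new chain.
Insert 245: h=11, bucket 11 nonempty → append to chain.
Insert 356: h=5, bucket 5 empty → new chain.
Insert 427: h=11, bucket 11 nonempty → append to chain.
Insert 595: h=10, bucket 10 empty → new chain.
Insert 430: h=1, bucket 1 empty → new chain.
Insert 503: h=9, bucket 9 empty → new chain.
Insert 687: h=11, bucket 11 nonempty → append to chain.
Insert 131: h=1, bucket 1 nonempty → append to chain.
Final buckets:
0: _
1: 430 -> 131
2: _
3: _
4: _
5: 356
6: 383
7: _
8: _
9: 503
10: 595
11: 778 -> 752 -> 245 -> 427 -> 687
12: _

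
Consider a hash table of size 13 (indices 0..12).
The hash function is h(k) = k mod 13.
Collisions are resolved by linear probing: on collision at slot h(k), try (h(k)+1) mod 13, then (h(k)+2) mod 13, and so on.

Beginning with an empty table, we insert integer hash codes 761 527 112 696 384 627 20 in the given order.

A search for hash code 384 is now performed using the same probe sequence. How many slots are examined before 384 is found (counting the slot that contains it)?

761 hashes to 7; slot 7 is free -> place at 7.
527 hashes to 7; 7 taken -> place at 8.
112 hashes to 8; 8 taken -> place at 9.
696 hashes to 7; 7,8,9 taken -> place at 10.
384 hashes to 7; 7,8,9,10 taken -> place at 11.
627 hashes to 3; slot 3 is free -> place at 3.
20 hashes to 7; 7,8,9,10,11 taken -> place at 12.
Table: [—, —, —, 627, —, —, —, 761, 527, 112, 696, 384, 20]
Lookup 384: h=7, probe 7,8,9,10,11 → found at 11.

5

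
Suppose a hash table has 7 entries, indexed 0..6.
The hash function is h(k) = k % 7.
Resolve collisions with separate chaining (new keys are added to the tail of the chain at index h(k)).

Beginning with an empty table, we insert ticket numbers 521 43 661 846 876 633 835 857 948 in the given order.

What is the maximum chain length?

Insert 521: h=3, bucket 3 empty -> new chain.
Insert 43: h=1, bucket 1 empty -> new chain.
Insert 661: h=3, bucket 3 nonempty -> append to chain.
Insert 846: h=6, bucket 6 empty -> new chain.
Insert 876: h=1, bucket 1 nonempty -> append to chain.
Insert 633: h=3, bucket 3 nonempty -> append to chain.
Insert 835: h=2, bucket 2 empty -> new chain.
Insert 857: h=3, bucket 3 nonempty -> append to chain.
Insert 948: h=3, bucket 3 nonempty -> append to chain.
Final buckets:
0: _
1: 43 -> 876
2: 835
3: 521 -> 661 -> 633 -> 857 -> 948
4: _
5: _
6: 846

5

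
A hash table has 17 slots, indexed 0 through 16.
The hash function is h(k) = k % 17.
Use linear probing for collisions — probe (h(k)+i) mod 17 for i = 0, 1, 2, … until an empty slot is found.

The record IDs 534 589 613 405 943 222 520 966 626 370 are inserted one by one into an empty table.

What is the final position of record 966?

534 hashes to 7; slot 7 is free → place at 7.
589 hashes to 11; slot 11 is free → place at 11.
613 hashes to 1; slot 1 is free → place at 1.
405 hashes to 14; slot 14 is free → place at 14.
943 hashes to 8; slot 8 is free → place at 8.
222 hashes to 1; 1 taken → place at 2.
520 hashes to 10; slot 10 is free → place at 10.
966 hashes to 14; 14 taken → place at 15.
626 hashes to 14; 14,15 taken → place at 16.
370 hashes to 13; slot 13 is free → place at 13.
Table: [_, 613, 222, _, _, _, _, 534, 943, _, 520, 589, _, 370, 405, 966, 626]

15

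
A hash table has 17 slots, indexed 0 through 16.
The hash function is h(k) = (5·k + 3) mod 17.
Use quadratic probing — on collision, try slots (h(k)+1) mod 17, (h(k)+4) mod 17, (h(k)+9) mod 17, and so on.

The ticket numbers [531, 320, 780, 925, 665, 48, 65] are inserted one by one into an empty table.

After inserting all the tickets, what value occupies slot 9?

48

531 hashes to 6; slot 6 is free => place at 6.
320 hashes to 5; slot 5 is free => place at 5.
780 hashes to 10; slot 10 is free => place at 10.
925 hashes to 4; slot 4 is free => place at 4.
665 hashes to 13; slot 13 is free => place at 13.
48 hashes to 5; 5,6 taken => place at 9.
65 hashes to 5; 5,6,9 taken => place at 14.
Table: [∅, ∅, ∅, ∅, 925, 320, 531, ∅, ∅, 48, 780, ∅, ∅, 665, 65, ∅, ∅]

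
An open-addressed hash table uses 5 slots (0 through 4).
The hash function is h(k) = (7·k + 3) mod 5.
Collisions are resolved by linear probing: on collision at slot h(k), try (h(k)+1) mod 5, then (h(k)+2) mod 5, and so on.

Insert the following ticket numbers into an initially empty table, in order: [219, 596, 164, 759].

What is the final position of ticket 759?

3

219 hashes to 1; slot 1 is free => place at 1.
596 hashes to 0; slot 0 is free => place at 0.
164 hashes to 1; 1 taken => place at 2.
759 hashes to 1; 1,2 taken => place at 3.
Table: [596, 219, 164, 759, -]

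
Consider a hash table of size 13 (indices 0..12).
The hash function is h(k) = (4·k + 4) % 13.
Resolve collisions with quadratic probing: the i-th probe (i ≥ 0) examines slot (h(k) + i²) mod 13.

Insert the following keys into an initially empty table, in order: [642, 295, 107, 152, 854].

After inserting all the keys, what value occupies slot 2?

152

642 hashes to 11; slot 11 is free -> place at 11.
295 hashes to 1; slot 1 is free -> place at 1.
107 hashes to 3; slot 3 is free -> place at 3.
152 hashes to 1; 1 taken -> place at 2.
854 hashes to 1; 1,2 taken -> place at 5.
Table: [_, 295, 152, 107, _, 854, _, _, _, _, _, 642, _]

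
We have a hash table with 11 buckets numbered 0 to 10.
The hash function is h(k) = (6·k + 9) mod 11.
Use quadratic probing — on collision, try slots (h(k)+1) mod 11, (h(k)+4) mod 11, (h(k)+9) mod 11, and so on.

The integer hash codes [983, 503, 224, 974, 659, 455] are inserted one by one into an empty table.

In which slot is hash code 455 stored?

Insert 983: h=0, slot 0 empty -> index 0.
Insert 503: h=2, slot 2 empty -> index 2.
Insert 224: h=0, slot 0 occupied -> index 1.
Insert 974: h=1, slots 1,2 occupied -> index 5.
Insert 659: h=3, slot 3 empty -> index 3.
Insert 455: h=0, slots 0,1 occupied -> index 4.
Table: [983, 224, 503, 659, 455, 974, _, _, _, _, _]

4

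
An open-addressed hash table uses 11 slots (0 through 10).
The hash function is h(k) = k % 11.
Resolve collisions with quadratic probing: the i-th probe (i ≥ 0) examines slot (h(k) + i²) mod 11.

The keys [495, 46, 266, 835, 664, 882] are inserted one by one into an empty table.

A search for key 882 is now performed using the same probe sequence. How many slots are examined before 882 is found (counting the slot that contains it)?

495: h=0 => slot 0
46: h=2 => slot 2
266: h=2, probe 2,3 => slot 3
835: h=10 => slot 10
664: h=4 => slot 4
882: h=2, probe 2,3,6 => slot 6
Table: [495, —, 46, 266, 664, —, 882, —, —, —, 835]
Lookup 882: h=2, probe 2,3,6 → found at 6.

3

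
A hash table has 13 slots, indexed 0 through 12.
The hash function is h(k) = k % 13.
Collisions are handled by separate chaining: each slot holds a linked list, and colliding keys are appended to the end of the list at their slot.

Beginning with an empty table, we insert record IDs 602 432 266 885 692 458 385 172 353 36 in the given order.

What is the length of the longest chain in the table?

602 -> bucket 4
432 -> bucket 3
266 -> bucket 6
885 -> bucket 1
692 -> bucket 3 (collision)
458 -> bucket 3 (collision)
385 -> bucket 8
172 -> bucket 3 (collision)
353 -> bucket 2
36 -> bucket 10
Final buckets:
0: ∅
1: 885
2: 353
3: 432 -> 692 -> 458 -> 172
4: 602
5: ∅
6: 266
7: ∅
8: 385
9: ∅
10: 36
11: ∅
12: ∅

4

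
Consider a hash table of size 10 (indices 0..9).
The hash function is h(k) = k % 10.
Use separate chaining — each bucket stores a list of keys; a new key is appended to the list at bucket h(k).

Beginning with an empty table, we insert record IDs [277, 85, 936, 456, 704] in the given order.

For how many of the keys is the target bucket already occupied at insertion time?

1

277 → bucket 7
85 → bucket 5
936 → bucket 6
456 → bucket 6 (collision)
704 → bucket 4
Final buckets:
0: —
1: —
2: —
3: —
4: 704
5: 85
6: 936 -> 456
7: 277
8: —
9: —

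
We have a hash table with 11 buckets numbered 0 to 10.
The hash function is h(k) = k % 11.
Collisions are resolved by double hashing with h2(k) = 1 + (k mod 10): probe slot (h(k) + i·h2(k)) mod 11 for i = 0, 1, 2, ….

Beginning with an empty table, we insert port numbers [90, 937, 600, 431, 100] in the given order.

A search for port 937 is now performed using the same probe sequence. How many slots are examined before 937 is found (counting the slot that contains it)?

2

Insert 90: h=2, slot 2 empty => index 2.
Insert 937: h=2, h2=8, slot 2 occupied => index 10.
Insert 600: h=6, slot 6 empty => index 6.
Insert 431: h=2, h2=2, slot 2 occupied => index 4.
Insert 100: h=1, slot 1 empty => index 1.
Table: [—, 100, 90, —, 431, —, 600, —, —, —, 937]
Lookup 937: h=2, h2=8, probe 2,10 → found at 10.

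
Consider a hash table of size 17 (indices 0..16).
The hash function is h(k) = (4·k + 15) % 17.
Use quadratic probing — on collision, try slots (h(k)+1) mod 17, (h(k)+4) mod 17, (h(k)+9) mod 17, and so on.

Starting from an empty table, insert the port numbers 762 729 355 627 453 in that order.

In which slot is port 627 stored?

762 hashes to 3; slot 3 is free → place at 3.
729 hashes to 7; slot 7 is free → place at 7.
355 hashes to 7; 7 taken → place at 8.
627 hashes to 7; 7,8 taken → place at 11.
453 hashes to 8; 8 taken → place at 9.
Table: [—, —, —, 762, —, —, —, 729, 355, 453, —, 627, —, —, —, —, —]

11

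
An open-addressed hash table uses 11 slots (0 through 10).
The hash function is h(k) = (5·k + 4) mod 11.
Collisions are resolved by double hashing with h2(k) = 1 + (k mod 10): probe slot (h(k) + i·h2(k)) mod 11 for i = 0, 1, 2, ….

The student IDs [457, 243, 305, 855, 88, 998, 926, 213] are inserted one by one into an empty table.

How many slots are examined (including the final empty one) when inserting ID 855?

2

Insert 457: h=1, slot 1 empty => index 1.
Insert 243: h=9, slot 9 empty => index 9.
Insert 305: h=0, slot 0 empty => index 0.
Insert 855: h=0, h2=6, slot 0 occupied => index 6.
Insert 88: h=4, slot 4 empty => index 4.
Insert 998: h=0, h2=9, slots 0,9 occupied => index 7.
Insert 926: h=3, slot 3 empty => index 3.
Insert 213: h=2, slot 2 empty => index 2.
Table: [305, 457, 213, 926, 88, -, 855, 998, -, 243, -]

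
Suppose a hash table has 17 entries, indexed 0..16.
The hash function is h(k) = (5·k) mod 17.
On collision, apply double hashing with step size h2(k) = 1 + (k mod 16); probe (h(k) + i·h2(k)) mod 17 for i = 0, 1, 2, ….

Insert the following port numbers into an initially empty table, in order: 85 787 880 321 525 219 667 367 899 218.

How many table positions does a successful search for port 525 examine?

2

85 hashes to 0; slot 0 is free => place at 0.
787 hashes to 8; slot 8 is free => place at 8.
880 hashes to 14; slot 14 is free => place at 14.
321 hashes to 7; slot 7 is free => place at 7.
525 hashes to 7, h2=14; 7 taken => place at 4.
219 hashes to 7, h2=12; 7 taken => place at 2.
667 hashes to 3; slot 3 is free => place at 3.
367 hashes to 16; slot 16 is free => place at 16.
899 hashes to 7, h2=4; 7 taken => place at 11.
218 hashes to 2, h2=11; 2 taken => place at 13.
Table: [85, ∅, 219, 667, 525, ∅, ∅, 321, 787, ∅, ∅, 899, ∅, 218, 880, ∅, 367]
Lookup 525: h=7, h2=14, probe 7,4 → found at 4.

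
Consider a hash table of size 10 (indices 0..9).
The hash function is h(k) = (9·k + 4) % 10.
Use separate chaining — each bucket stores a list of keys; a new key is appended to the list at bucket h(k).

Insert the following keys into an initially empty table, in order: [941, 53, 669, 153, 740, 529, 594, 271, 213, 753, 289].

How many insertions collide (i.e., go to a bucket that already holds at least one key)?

941 -> bucket 3
53 -> bucket 1
669 -> bucket 5
153 -> bucket 1 (collision)
740 -> bucket 4
529 -> bucket 5 (collision)
594 -> bucket 0
271 -> bucket 3 (collision)
213 -> bucket 1 (collision)
753 -> bucket 1 (collision)
289 -> bucket 5 (collision)
Final buckets:
0: 594
1: 53 -> 153 -> 213 -> 753
2: _
3: 941 -> 271
4: 740
5: 669 -> 529 -> 289
6: _
7: _
8: _
9: _

6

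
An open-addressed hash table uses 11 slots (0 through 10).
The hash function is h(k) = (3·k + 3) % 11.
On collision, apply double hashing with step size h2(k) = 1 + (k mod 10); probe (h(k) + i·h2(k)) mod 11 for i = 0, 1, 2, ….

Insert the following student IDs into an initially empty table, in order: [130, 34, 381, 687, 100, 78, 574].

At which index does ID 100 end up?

130 hashes to 8; slot 8 is free => place at 8.
34 hashes to 6; slot 6 is free => place at 6.
381 hashes to 2; slot 2 is free => place at 2.
687 hashes to 7; slot 7 is free => place at 7.
100 hashes to 6, h2=1; 6,7,8 taken => place at 9.
78 hashes to 6, h2=9; 6 taken => place at 4.
574 hashes to 9, h2=5; 9 taken => place at 3.
Table: [., ., 381, 574, 78, ., 34, 687, 130, 100, .]

9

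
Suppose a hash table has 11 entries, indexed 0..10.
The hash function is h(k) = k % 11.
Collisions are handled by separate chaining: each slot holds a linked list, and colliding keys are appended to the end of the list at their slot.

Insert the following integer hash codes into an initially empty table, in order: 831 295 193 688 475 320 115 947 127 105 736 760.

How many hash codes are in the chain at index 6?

5

Insert 831: h=6, bucket 6 empty → new chain.
Insert 295: h=9, bucket 9 empty → new chain.
Insert 193: h=6, bucket 6 nonempty → append to chain.
Insert 688: h=6, bucket 6 nonempty → append to chain.
Insert 475: h=2, bucket 2 empty → new chain.
Insert 320: h=1, bucket 1 empty → new chain.
Insert 115: h=5, bucket 5 empty → new chain.
Insert 947: h=1, bucket 1 nonempty → append to chain.
Insert 127: h=6, bucket 6 nonempty → append to chain.
Insert 105: h=6, bucket 6 nonempty → append to chain.
Insert 736: h=10, bucket 10 empty → new chain.
Insert 760: h=1, bucket 1 nonempty → append to chain.
Final buckets:
0: .
1: 320 -> 947 -> 760
2: 475
3: .
4: .
5: 115
6: 831 -> 193 -> 688 -> 127 -> 105
7: .
8: .
9: 295
10: 736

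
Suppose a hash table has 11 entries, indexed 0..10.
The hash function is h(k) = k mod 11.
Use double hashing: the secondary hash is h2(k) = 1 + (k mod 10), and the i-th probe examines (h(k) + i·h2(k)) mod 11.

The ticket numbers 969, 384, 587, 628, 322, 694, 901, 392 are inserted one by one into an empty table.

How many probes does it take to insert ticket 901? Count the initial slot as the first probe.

4

969 hashes to 1; slot 1 is free => place at 1.
384 hashes to 10; slot 10 is free => place at 10.
587 hashes to 4; slot 4 is free => place at 4.
628 hashes to 1, h2=9; 1,10 taken => place at 8.
322 hashes to 3; slot 3 is free => place at 3.
694 hashes to 1, h2=5; 1 taken => place at 6.
901 hashes to 10, h2=2; 10,1,3 taken => place at 5.
392 hashes to 7; slot 7 is free => place at 7.
Table: [∅, 969, ∅, 322, 587, 901, 694, 392, 628, ∅, 384]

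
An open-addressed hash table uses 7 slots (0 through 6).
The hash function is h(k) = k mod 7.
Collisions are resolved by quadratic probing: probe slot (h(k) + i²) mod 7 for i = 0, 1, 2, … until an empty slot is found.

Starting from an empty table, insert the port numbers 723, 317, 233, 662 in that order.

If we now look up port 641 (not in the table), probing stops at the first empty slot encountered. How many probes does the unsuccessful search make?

2

723: h=2 → slot 2
317: h=2, probe 2,3 → slot 3
233: h=2, probe 2,3,6 → slot 6
662: h=4 → slot 4
Table: [., ., 723, 317, 662, ., 233]
Lookup 641: h=4, probe 4,5 → slot 5 empty, not found.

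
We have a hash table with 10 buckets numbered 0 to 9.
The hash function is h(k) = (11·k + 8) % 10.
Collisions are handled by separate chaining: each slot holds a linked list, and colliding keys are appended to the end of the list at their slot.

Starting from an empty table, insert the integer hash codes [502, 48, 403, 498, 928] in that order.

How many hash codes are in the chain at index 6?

Insert 502: h=0, bucket 0 empty → new chain.
Insert 48: h=6, bucket 6 empty → new chain.
Insert 403: h=1, bucket 1 empty → new chain.
Insert 498: h=6, bucket 6 nonempty → append to chain.
Insert 928: h=6, bucket 6 nonempty → append to chain.
Final buckets:
0: 502
1: 403
2: -
3: -
4: -
5: -
6: 48 -> 498 -> 928
7: -
8: -
9: -

3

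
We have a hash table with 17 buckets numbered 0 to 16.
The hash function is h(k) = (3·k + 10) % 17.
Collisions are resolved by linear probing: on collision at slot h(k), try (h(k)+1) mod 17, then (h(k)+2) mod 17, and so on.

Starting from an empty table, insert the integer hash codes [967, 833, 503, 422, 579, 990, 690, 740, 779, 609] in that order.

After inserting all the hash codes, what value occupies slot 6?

Insert 967: h=4, slot 4 empty → index 4.
Insert 833: h=10, slot 10 empty → index 10.
Insert 503: h=6, slot 6 empty → index 6.
Insert 422: h=1, slot 1 empty → index 1.
Insert 579: h=13, slot 13 empty → index 13.
Insert 990: h=5, slot 5 empty → index 5.
Insert 690: h=6, slot 6 occupied → index 7.
Insert 740: h=3, slot 3 empty → index 3.
Insert 779: h=1, slot 1 occupied → index 2.
Insert 609: h=1, slots 1,2,3,4,5,6,7 occupied → index 8.
Table: [., 422, 779, 740, 967, 990, 503, 690, 609, ., 833, ., ., 579, ., ., .]

503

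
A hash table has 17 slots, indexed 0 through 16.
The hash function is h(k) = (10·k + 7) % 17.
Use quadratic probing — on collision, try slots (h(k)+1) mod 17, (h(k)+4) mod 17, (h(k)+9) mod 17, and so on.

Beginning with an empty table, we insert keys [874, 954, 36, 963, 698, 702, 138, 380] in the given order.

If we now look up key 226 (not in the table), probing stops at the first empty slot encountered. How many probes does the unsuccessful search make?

2

874: h=9 -> slot 9
954: h=10 -> slot 10
36: h=10, probe 10,11 -> slot 11
963: h=15 -> slot 15
698: h=0 -> slot 0
702: h=6 -> slot 6
138: h=10, probe 10,11,14 -> slot 14
380: h=16 -> slot 16
Table: [698, ∅, ∅, ∅, ∅, ∅, 702, ∅, ∅, 874, 954, 36, ∅, ∅, 138, 963, 380]
Lookup 226: h=6, probe 6,7 → slot 7 empty, not found.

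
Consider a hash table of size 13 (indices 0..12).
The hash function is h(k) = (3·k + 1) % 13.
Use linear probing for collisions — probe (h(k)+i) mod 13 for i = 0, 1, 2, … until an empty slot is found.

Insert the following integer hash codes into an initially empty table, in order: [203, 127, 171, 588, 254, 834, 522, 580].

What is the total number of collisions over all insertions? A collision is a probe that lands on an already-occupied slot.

6

203 hashes to 12; slot 12 is free -> place at 12.
127 hashes to 5; slot 5 is free -> place at 5.
171 hashes to 7; slot 7 is free -> place at 7.
588 hashes to 10; slot 10 is free -> place at 10.
254 hashes to 9; slot 9 is free -> place at 9.
834 hashes to 7; 7 taken -> place at 8.
522 hashes to 7; 7,8,9,10 taken -> place at 11.
580 hashes to 12; 12 taken -> place at 0.
Table: [580, ., ., ., ., 127, ., 171, 834, 254, 588, 522, 203]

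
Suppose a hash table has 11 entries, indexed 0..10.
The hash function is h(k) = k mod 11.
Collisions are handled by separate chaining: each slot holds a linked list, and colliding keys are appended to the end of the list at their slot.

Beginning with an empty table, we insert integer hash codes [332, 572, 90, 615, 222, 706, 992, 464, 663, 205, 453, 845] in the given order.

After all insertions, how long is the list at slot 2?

7

332 -> bucket 2
572 -> bucket 0
90 -> bucket 2 (collision)
615 -> bucket 10
222 -> bucket 2 (collision)
706 -> bucket 2 (collision)
992 -> bucket 2 (collision)
464 -> bucket 2 (collision)
663 -> bucket 3
205 -> bucket 7
453 -> bucket 2 (collision)
845 -> bucket 9
Final buckets:
0: 572
1: .
2: 332 -> 90 -> 222 -> 706 -> 992 -> 464 -> 453
3: 663
4: .
5: .
6: .
7: 205
8: .
9: 845
10: 615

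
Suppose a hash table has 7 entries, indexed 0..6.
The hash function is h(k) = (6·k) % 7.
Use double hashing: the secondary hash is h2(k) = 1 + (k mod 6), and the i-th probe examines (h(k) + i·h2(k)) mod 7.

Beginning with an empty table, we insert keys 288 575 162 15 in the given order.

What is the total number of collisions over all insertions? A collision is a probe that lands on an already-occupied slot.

288 hashes to 6; slot 6 is free -> place at 6.
575 hashes to 6, h2=6; 6 taken -> place at 5.
162 hashes to 6, h2=1; 6 taken -> place at 0.
15 hashes to 6, h2=4; 6 taken -> place at 3.
Table: [162, _, _, 15, _, 575, 288]

3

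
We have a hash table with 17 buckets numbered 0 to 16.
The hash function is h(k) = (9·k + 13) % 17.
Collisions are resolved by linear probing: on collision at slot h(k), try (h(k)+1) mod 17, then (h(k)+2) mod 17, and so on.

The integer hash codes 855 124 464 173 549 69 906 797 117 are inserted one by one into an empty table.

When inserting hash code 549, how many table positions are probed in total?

855 hashes to 7; slot 7 is free => place at 7.
124 hashes to 7; 7 taken => place at 8.
464 hashes to 7; 7,8 taken => place at 9.
173 hashes to 6; slot 6 is free => place at 6.
549 hashes to 7; 7,8,9 taken => place at 10.
69 hashes to 5; slot 5 is free => place at 5.
906 hashes to 7; 7,8,9,10 taken => place at 11.
797 hashes to 12; slot 12 is free => place at 12.
117 hashes to 12; 12 taken => place at 13.
Table: [∅, ∅, ∅, ∅, ∅, 69, 173, 855, 124, 464, 549, 906, 797, 117, ∅, ∅, ∅]

4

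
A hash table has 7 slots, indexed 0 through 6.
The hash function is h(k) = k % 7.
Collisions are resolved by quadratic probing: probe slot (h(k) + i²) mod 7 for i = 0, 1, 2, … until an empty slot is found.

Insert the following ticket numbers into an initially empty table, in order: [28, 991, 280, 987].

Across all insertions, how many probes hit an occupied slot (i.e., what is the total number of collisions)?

4

Insert 28: h=0, slot 0 empty → index 0.
Insert 991: h=4, slot 4 empty → index 4.
Insert 280: h=0, slot 0 occupied → index 1.
Insert 987: h=0, slots 0,1,4 occupied → index 2.
Table: [28, 280, 987, _, 991, _, _]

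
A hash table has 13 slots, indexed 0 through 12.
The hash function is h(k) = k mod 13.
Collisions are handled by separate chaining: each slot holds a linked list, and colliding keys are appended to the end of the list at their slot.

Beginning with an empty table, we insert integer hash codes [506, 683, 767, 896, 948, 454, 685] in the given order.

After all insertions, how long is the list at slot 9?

506 → bucket 12
683 → bucket 7
767 → bucket 0
896 → bucket 12 (collision)
948 → bucket 12 (collision)
454 → bucket 12 (collision)
685 → bucket 9
Final buckets:
0: 767
1: -
2: -
3: -
4: -
5: -
6: -
7: 683
8: -
9: 685
10: -
11: -
12: 506 -> 896 -> 948 -> 454

1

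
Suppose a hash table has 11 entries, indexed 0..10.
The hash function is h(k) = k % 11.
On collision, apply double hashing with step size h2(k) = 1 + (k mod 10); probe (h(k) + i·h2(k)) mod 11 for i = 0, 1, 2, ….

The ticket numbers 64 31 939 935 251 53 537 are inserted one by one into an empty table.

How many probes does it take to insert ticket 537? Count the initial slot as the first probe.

64: h=9 → slot 9
31: h=9, h2=2, probe 9,0 → slot 0
939: h=4 → slot 4
935: h=0, h2=6, probe 0,6 → slot 6
251: h=9, h2=2, probe 9,0,2 → slot 2
53: h=9, h2=4, probe 9,2,6,10 → slot 10
537: h=9, h2=8, probe 9,6,3 → slot 3
Table: [31, _, 251, 537, 939, _, 935, _, _, 64, 53]

3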